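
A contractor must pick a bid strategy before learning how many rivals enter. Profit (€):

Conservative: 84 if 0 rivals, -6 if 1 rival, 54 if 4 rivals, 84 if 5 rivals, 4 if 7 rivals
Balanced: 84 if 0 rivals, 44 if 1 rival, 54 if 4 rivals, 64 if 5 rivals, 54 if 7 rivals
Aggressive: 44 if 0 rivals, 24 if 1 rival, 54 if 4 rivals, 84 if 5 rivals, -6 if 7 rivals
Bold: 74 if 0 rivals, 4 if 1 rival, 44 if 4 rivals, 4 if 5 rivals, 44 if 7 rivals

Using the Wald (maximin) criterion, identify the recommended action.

Row minima: Conservative=-6, Balanced=44, Aggressive=-6, Bold=4
Best worst-case = 44 → Balanced.

Balanced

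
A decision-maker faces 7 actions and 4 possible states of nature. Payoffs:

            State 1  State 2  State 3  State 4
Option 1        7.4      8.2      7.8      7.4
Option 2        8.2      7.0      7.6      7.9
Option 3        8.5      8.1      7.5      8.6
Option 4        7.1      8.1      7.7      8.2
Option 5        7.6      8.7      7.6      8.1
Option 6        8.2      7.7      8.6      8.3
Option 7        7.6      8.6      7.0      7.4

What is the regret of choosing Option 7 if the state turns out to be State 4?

1.2

Best payoff under State 4 is 8.6.
Regret = 8.6 − 7.4 = 1.2.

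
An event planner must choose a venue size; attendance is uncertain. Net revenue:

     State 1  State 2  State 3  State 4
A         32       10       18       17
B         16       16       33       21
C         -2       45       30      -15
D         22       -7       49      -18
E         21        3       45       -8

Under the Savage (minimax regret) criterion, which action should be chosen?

Column bests: State 1=32, State 2=45, State 3=49, State 4=21.
A regrets: 0, 35, 31, 4 → max 35
B regrets: 16, 29, 16, 0 → max 29
C regrets: 34, 0, 19, 36 → max 36
D regrets: 10, 52, 0, 39 → max 52
E regrets: 11, 42, 4, 29 → max 42
Smallest max regret = 29 → B.

B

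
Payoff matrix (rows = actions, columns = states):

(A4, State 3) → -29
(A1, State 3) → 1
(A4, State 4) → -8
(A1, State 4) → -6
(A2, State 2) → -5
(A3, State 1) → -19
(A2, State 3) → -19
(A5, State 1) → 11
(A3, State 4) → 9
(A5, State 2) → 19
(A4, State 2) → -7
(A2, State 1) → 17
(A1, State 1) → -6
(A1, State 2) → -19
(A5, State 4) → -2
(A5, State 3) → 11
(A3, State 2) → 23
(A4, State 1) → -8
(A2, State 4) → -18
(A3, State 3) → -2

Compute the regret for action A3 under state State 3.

Best payoff under State 3 is 11.
Regret = 11 − (-2) = 13.

13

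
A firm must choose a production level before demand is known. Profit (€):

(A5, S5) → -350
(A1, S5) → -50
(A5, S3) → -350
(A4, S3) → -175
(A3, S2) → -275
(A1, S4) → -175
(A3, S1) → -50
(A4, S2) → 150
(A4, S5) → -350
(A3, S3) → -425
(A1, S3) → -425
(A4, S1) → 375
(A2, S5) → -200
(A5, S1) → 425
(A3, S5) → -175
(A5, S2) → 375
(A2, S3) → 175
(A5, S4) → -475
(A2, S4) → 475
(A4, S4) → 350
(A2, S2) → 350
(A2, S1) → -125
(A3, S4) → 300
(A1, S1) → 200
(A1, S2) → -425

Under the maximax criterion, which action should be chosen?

A2

Row maxima: A1=200, A2=475, A3=300, A4=375, A5=425
Best best-case = 475 → A2.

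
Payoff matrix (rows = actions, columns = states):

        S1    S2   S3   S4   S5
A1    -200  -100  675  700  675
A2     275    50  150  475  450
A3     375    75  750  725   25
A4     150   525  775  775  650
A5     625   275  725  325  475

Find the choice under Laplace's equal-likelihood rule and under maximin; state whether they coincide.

Row averages: A1=350, A2=280, A3=390, A4=575, A5=485
Highest average = 575 → A4.
Row minima: A1=-200, A2=50, A3=25, A4=150, A5=275
Best worst-case = 275 → A5.

laplace → A4; maximin → A5 (disagree)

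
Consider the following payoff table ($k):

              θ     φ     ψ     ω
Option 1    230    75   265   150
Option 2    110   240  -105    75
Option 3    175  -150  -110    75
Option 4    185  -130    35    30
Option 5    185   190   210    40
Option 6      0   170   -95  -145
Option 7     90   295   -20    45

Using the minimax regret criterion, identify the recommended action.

Option 5

Column bests: θ=230, φ=295, ψ=265, ω=150.
Option 1 regrets: 0, 220, 0, 0 → max 220
Option 2 regrets: 120, 55, 370, 75 → max 370
Option 3 regrets: 55, 445, 375, 75 → max 445
Option 4 regrets: 45, 425, 230, 120 → max 425
Option 5 regrets: 45, 105, 55, 110 → max 110
Option 6 regrets: 230, 125, 360, 295 → max 360
Option 7 regrets: 140, 0, 285, 105 → max 285
Smallest max regret = 110 → Option 5.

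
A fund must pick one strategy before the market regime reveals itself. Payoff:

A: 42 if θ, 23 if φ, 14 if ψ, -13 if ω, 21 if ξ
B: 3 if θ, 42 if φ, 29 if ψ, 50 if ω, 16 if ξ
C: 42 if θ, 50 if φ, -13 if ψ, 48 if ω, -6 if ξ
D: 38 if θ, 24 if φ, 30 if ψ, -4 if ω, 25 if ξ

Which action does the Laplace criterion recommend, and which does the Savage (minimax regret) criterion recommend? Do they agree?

laplace → B; minimax regret → B (agree)

Row averages: A=17.4, B=28, C=24.2, D=22.6
Highest average = 28 → B.
Column bests: θ=42, φ=50, ψ=30, ω=50, ξ=25.
A regrets: 0, 27, 16, 63, 4 → max 63
B regrets: 39, 8, 1, 0, 9 → max 39
C regrets: 0, 0, 43, 2, 31 → max 43
D regrets: 4, 26, 0, 54, 0 → max 54
Smallest max regret = 39 → B.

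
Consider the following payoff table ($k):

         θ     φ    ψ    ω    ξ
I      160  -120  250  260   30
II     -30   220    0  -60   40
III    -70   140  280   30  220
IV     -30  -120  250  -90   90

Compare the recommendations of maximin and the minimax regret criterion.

Row minima: I=-120, II=-60, III=-70, IV=-120
Best worst-case = -60 → II.
Column bests: θ=160, φ=220, ψ=280, ω=260, ξ=220.
I regrets: 0, 340, 30, 0, 190 → max 340
II regrets: 190, 0, 280, 320, 180 → max 320
III regrets: 230, 80, 0, 230, 0 → max 230
IV regrets: 190, 340, 30, 350, 130 → max 350
Smallest max regret = 230 → III.

maximin → II; minimax regret → III (disagree)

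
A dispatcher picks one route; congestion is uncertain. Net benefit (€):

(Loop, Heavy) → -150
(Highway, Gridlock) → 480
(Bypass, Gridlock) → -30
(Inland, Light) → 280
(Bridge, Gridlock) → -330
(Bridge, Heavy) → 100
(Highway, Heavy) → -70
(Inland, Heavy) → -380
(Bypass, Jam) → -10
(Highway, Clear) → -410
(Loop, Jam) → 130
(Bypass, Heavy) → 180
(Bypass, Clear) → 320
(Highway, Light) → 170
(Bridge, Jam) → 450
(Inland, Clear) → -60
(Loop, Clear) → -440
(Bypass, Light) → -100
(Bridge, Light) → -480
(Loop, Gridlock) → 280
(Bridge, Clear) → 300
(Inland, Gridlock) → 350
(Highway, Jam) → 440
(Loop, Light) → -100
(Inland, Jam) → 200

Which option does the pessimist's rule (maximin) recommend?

Bypass

Row minima: Highway=-410, Loop=-440, Bridge=-480, Inland=-380, Bypass=-100
Best worst-case = -100 → Bypass.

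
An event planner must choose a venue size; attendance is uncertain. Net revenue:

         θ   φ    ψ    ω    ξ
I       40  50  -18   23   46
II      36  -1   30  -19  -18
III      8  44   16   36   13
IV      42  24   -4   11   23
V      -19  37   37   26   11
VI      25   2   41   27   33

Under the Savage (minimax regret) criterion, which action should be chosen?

III

Column bests: θ=42, φ=50, ψ=41, ω=36, ξ=46.
I regrets: 2, 0, 59, 13, 0 → max 59
II regrets: 6, 51, 11, 55, 64 → max 64
III regrets: 34, 6, 25, 0, 33 → max 34
IV regrets: 0, 26, 45, 25, 23 → max 45
V regrets: 61, 13, 4, 10, 35 → max 61
VI regrets: 17, 48, 0, 9, 13 → max 48
Smallest max regret = 34 → III.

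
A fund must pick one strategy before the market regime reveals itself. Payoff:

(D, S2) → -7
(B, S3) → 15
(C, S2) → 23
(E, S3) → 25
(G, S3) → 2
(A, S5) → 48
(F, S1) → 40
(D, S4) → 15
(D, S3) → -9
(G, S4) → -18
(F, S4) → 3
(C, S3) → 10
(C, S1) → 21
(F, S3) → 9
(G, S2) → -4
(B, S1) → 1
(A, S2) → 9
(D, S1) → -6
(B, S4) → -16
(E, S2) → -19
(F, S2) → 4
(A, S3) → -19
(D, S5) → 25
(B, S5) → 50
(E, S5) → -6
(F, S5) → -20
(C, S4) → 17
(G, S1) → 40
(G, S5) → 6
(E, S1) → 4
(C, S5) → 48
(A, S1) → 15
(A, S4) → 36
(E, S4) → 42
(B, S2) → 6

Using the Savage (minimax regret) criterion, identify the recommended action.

Column bests: S1=40, S2=23, S3=25, S4=42, S5=50.
A regrets: 25, 14, 44, 6, 2 → max 44
B regrets: 39, 17, 10, 58, 0 → max 58
C regrets: 19, 0, 15, 25, 2 → max 25
D regrets: 46, 30, 34, 27, 25 → max 46
E regrets: 36, 42, 0, 0, 56 → max 56
F regrets: 0, 19, 16, 39, 70 → max 70
G regrets: 0, 27, 23, 60, 44 → max 60
Smallest max regret = 25 → C.

C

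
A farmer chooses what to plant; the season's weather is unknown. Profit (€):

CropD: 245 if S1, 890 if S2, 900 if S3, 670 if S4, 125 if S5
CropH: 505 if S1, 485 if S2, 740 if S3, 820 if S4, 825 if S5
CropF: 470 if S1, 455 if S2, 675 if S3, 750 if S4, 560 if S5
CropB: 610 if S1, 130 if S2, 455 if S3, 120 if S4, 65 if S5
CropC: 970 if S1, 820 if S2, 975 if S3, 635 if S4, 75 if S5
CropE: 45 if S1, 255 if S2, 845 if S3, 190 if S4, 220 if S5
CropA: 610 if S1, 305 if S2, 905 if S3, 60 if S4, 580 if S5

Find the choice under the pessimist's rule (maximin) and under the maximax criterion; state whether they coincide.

Row minima: CropD=125, CropH=485, CropF=455, CropB=65, CropC=75, CropE=45, CropA=60
Best worst-case = 485 → CropH.
Row maxima: CropD=900, CropH=825, CropF=750, CropB=610, CropC=975, CropE=845, CropA=905
Best best-case = 975 → CropC.

maximin → CropH; maximax → CropC (disagree)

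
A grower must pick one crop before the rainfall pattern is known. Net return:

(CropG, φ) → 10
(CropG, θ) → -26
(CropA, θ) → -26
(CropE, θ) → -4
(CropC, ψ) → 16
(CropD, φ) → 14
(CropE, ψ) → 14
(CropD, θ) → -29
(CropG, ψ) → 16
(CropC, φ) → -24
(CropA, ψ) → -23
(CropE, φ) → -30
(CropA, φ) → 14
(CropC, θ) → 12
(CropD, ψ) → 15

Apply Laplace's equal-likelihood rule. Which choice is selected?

CropC

Row averages: CropE=-20/3, CropA=-35/3, CropG=0, CropC=4/3, CropD=0
Highest average = 4/3 → CropC.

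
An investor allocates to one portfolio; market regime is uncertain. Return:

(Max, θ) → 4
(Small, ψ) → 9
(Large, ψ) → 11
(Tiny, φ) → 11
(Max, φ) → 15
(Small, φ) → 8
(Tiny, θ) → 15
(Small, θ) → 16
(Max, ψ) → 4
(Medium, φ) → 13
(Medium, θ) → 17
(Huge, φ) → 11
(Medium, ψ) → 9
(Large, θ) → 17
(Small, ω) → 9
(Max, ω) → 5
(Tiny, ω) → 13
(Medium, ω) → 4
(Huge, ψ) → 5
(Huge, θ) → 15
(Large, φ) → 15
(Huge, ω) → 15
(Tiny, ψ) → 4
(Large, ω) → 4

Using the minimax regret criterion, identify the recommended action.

Column bests: θ=17, φ=15, ψ=11, ω=15.
Tiny regrets: 2, 4, 7, 2 → max 7
Small regrets: 1, 7, 2, 6 → max 7
Medium regrets: 0, 2, 2, 11 → max 11
Large regrets: 0, 0, 0, 11 → max 11
Huge regrets: 2, 4, 6, 0 → max 6
Max regrets: 13, 0, 7, 10 → max 13
Smallest max regret = 6 → Huge.

Huge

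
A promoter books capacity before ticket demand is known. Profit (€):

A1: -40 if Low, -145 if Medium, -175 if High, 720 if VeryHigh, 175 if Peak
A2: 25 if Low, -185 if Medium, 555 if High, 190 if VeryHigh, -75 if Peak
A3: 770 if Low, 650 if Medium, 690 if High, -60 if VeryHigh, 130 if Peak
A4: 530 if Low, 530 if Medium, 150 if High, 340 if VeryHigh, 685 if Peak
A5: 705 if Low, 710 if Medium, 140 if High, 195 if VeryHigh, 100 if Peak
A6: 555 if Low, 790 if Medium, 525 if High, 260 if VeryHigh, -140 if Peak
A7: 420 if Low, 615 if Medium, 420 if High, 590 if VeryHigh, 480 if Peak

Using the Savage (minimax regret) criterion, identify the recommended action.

Column bests: Low=770, Medium=790, High=690, VeryHigh=720, Peak=685.
A1 regrets: 810, 935, 865, 0, 510 → max 935
A2 regrets: 745, 975, 135, 530, 760 → max 975
A3 regrets: 0, 140, 0, 780, 555 → max 780
A4 regrets: 240, 260, 540, 380, 0 → max 540
A5 regrets: 65, 80, 550, 525, 585 → max 585
A6 regrets: 215, 0, 165, 460, 825 → max 825
A7 regrets: 350, 175, 270, 130, 205 → max 350
Smallest max regret = 350 → A7.

A7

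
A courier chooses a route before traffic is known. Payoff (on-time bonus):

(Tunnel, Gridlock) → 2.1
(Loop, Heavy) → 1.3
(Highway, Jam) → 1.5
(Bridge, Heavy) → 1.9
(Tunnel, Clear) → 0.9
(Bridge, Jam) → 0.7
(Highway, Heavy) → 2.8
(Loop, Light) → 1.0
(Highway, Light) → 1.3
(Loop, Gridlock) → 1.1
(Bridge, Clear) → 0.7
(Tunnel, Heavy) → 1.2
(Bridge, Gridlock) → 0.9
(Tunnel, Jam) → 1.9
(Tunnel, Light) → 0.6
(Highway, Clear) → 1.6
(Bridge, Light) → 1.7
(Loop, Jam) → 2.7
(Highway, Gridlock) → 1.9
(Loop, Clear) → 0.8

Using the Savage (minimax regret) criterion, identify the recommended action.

Column bests: Clear=1.6, Light=1.7, Heavy=2.8, Jam=2.7, Gridlock=2.1.
Bridge regrets: 0.9, 0.0, 0.9, 2.0, 1.2 → max 2.0
Tunnel regrets: 0.7, 1.1, 1.6, 0.8, 0.0 → max 1.6
Highway regrets: 0.0, 0.4, 0.0, 1.2, 0.2 → max 1.2
Loop regrets: 0.8, 0.7, 1.5, 0.0, 1.0 → max 1.5
Smallest max regret = 1.2 → Highway.

Highway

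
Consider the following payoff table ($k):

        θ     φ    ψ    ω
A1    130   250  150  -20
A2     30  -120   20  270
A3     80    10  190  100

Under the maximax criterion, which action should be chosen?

A2

Row maxima: A1=250, A2=270, A3=190
Best best-case = 270 → A2.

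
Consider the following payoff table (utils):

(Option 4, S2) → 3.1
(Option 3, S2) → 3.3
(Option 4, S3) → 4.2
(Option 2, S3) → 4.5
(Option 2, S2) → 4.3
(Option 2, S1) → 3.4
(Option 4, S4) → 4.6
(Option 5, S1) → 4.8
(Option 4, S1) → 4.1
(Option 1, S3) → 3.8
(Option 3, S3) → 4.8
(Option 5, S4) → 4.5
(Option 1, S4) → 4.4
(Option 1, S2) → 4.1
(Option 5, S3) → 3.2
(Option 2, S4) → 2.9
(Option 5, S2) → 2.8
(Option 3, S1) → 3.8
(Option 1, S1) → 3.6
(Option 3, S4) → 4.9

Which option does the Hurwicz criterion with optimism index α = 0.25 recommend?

Option 1

Option 1: 0.25·4.4 + 0.75·3.6 = 3.8
Option 2: 0.25·4.5 + 0.75·2.9 = 3.3
Option 3: 0.25·4.9 + 0.75·3.3 = 3.7
Option 4: 0.25·4.6 + 0.75·3.1 = 3.475
Option 5: 0.25·4.8 + 0.75·2.8 = 3.3
Highest Hurwicz score = 3.8 → Option 1.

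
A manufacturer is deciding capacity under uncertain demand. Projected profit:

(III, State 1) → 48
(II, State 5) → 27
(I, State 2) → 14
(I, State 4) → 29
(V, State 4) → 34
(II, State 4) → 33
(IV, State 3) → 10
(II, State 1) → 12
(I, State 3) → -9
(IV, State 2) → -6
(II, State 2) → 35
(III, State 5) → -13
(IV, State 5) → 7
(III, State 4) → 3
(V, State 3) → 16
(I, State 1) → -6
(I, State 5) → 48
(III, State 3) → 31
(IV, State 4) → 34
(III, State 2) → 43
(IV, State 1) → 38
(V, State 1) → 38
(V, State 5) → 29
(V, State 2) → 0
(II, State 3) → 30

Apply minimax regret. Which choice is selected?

II

Column bests: State 1=48, State 2=43, State 3=31, State 4=34, State 5=48.
I regrets: 54, 29, 40, 5, 0 → max 54
II regrets: 36, 8, 1, 1, 21 → max 36
III regrets: 0, 0, 0, 31, 61 → max 61
IV regrets: 10, 49, 21, 0, 41 → max 49
V regrets: 10, 43, 15, 0, 19 → max 43
Smallest max regret = 36 → II.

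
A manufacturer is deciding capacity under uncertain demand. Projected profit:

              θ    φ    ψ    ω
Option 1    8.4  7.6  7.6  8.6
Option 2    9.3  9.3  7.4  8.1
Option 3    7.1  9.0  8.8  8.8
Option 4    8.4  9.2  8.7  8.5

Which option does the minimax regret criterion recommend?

Option 4

Column bests: θ=9.3, φ=9.3, ψ=8.8, ω=8.8.
Option 1 regrets: 0.9, 1.7, 1.2, 0.2 → max 1.7
Option 2 regrets: 0.0, 0.0, 1.4, 0.7 → max 1.4
Option 3 regrets: 2.2, 0.3, 0.0, 0.0 → max 2.2
Option 4 regrets: 0.9, 0.1, 0.1, 0.3 → max 0.9
Smallest max regret = 0.9 → Option 4.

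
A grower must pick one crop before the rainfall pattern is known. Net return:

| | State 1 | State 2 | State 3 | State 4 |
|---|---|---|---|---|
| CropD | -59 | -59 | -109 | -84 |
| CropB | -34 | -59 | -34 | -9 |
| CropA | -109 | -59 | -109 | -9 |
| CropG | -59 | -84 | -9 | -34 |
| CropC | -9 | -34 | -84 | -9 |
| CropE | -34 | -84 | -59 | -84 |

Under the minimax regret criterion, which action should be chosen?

Column bests: State 1=-9, State 2=-34, State 3=-9, State 4=-9.
CropD regrets: 50, 25, 100, 75 → max 100
CropB regrets: 25, 25, 25, 0 → max 25
CropA regrets: 100, 25, 100, 0 → max 100
CropG regrets: 50, 50, 0, 25 → max 50
CropC regrets: 0, 0, 75, 0 → max 75
CropE regrets: 25, 50, 50, 75 → max 75
Smallest max regret = 25 → CropB.

CropB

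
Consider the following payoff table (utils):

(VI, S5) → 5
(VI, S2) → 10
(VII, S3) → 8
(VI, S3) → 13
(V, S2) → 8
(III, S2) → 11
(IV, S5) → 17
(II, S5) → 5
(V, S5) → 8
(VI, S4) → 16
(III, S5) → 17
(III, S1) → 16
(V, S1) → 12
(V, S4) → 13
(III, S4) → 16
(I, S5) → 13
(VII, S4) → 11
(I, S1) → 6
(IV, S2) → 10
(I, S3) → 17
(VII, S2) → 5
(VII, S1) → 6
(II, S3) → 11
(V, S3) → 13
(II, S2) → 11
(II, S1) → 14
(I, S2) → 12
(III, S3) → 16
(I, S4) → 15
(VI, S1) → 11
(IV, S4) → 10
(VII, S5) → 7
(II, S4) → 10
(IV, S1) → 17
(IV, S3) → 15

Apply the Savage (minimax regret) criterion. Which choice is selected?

III

Column bests: S1=17, S2=12, S3=17, S4=16, S5=17.
I regrets: 11, 0, 0, 1, 4 → max 11
II regrets: 3, 1, 6, 6, 12 → max 12
III regrets: 1, 1, 1, 0, 0 → max 1
IV regrets: 0, 2, 2, 6, 0 → max 6
V regrets: 5, 4, 4, 3, 9 → max 9
VI regrets: 6, 2, 4, 0, 12 → max 12
VII regrets: 11, 7, 9, 5, 10 → max 11
Smallest max regret = 1 → III.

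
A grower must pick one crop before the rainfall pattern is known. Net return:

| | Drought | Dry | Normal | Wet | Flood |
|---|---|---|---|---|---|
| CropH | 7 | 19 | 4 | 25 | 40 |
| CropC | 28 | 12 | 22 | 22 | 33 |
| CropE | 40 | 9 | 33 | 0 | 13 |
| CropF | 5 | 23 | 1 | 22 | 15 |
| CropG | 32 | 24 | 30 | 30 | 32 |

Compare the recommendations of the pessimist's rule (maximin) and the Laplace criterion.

Row minima: CropH=4, CropC=12, CropE=0, CropF=1, CropG=24
Best worst-case = 24 → CropG.
Row averages: CropH=19, CropC=23.4, CropE=19, CropF=13.2, CropG=29.6
Highest average = 29.6 → CropG.

maximin → CropG; laplace → CropG (agree)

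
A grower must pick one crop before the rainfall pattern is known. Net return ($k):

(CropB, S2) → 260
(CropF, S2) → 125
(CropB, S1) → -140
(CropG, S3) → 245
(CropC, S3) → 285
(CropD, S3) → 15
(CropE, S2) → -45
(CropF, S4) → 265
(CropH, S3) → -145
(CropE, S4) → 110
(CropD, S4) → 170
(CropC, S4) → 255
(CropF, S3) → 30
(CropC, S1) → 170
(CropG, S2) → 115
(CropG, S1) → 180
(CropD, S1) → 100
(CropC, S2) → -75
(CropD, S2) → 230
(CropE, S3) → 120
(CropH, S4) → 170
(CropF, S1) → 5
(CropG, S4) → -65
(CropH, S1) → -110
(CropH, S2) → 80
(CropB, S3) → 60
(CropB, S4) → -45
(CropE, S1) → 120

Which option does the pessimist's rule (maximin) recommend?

CropD

Row minima: CropF=5, CropD=15, CropC=-75, CropG=-65, CropB=-140, CropH=-145, CropE=-45
Best worst-case = 15 → CropD.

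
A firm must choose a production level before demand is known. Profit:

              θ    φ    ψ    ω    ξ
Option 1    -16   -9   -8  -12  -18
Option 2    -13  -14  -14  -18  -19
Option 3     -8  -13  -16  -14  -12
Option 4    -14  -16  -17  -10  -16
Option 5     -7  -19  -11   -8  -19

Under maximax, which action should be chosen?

Option 5

Row maxima: Option 1=-8, Option 2=-13, Option 3=-8, Option 4=-10, Option 5=-7
Best best-case = -7 → Option 5.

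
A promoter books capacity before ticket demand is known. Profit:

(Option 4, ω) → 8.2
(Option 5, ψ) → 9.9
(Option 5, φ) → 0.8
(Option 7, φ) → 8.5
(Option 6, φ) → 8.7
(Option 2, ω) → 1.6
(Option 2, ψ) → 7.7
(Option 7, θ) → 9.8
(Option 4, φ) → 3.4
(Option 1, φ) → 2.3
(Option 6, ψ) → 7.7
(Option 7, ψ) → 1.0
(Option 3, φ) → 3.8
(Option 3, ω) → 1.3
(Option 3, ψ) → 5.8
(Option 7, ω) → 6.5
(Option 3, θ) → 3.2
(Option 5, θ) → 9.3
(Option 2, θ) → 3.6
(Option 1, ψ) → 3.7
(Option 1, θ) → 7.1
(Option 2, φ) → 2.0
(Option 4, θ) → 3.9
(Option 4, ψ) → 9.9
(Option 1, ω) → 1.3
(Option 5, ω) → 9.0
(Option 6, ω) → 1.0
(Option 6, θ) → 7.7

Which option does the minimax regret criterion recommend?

Column bests: θ=9.8, φ=8.7, ψ=9.9, ω=9.0.
Option 1 regrets: 2.7, 6.4, 6.2, 7.7 → max 7.7
Option 2 regrets: 6.2, 6.7, 2.2, 7.4 → max 7.4
Option 3 regrets: 6.6, 4.9, 4.1, 7.7 → max 7.7
Option 4 regrets: 5.9, 5.3, 0.0, 0.8 → max 5.9
Option 5 regrets: 0.5, 7.9, 0.0, 0.0 → max 7.9
Option 6 regrets: 2.1, 0.0, 2.2, 8.0 → max 8.0
Option 7 regrets: 0.0, 0.2, 8.9, 2.5 → max 8.9
Smallest max regret = 5.9 → Option 4.

Option 4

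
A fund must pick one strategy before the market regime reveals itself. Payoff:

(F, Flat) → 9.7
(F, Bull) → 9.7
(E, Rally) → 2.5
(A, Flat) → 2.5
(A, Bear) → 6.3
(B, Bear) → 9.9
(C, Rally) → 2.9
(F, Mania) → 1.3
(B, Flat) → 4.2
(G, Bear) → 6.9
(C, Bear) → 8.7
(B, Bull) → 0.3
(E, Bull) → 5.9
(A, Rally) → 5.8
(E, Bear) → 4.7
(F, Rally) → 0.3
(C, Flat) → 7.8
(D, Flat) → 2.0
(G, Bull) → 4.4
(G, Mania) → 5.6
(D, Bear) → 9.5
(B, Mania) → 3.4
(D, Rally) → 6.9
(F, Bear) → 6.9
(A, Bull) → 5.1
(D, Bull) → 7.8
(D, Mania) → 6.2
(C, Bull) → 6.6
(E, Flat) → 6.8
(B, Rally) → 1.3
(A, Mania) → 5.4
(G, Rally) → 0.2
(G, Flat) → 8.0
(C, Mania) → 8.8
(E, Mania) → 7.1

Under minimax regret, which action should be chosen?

Column bests: Bear=9.9, Flat=9.7, Bull=9.7, Rally=6.9, Mania=8.8.
A regrets: 3.6, 7.2, 4.6, 1.1, 3.4 → max 7.2
B regrets: 0.0, 5.5, 9.4, 5.6, 5.4 → max 9.4
C regrets: 1.2, 1.9, 3.1, 4.0, 0.0 → max 4.0
D regrets: 0.4, 7.7, 1.9, 0.0, 2.6 → max 7.7
E regrets: 5.2, 2.9, 3.8, 4.4, 1.7 → max 5.2
F regrets: 3.0, 0.0, 0.0, 6.6, 7.5 → max 7.5
G regrets: 3.0, 1.7, 5.3, 6.7, 3.2 → max 6.7
Smallest max regret = 4.0 → C.

C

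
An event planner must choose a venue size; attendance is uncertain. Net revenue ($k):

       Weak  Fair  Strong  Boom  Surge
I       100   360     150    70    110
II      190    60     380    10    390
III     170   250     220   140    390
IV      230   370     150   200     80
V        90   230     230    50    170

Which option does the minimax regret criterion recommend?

Column bests: Weak=230, Fair=370, Strong=380, Boom=200, Surge=390.
I regrets: 130, 10, 230, 130, 280 → max 280
II regrets: 40, 310, 0, 190, 0 → max 310
III regrets: 60, 120, 160, 60, 0 → max 160
IV regrets: 0, 0, 230, 0, 310 → max 310
V regrets: 140, 140, 150, 150, 220 → max 220
Smallest max regret = 160 → III.

III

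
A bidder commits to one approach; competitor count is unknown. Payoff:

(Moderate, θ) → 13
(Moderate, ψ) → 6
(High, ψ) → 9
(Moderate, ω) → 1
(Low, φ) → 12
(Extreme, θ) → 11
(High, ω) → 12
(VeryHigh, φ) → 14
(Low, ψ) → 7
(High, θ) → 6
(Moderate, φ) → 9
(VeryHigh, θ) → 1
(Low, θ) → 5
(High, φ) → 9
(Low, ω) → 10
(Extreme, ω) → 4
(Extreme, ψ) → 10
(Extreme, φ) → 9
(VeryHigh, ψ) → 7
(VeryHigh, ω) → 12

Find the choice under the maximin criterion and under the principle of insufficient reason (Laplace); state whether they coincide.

maximin → High; laplace → High (agree)

Row minima: Low=5, Moderate=1, High=6, VeryHigh=1, Extreme=4
Best worst-case = 6 → High.
Row averages: Low=8.5, Moderate=7.25, High=9, VeryHigh=8.5, Extreme=8.5
Highest average = 9 → High.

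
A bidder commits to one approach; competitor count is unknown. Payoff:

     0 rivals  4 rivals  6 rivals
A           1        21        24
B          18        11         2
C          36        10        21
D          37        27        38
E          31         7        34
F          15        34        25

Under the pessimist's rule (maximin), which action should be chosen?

D

Row minima: A=1, B=2, C=10, D=27, E=7, F=15
Best worst-case = 27 → D.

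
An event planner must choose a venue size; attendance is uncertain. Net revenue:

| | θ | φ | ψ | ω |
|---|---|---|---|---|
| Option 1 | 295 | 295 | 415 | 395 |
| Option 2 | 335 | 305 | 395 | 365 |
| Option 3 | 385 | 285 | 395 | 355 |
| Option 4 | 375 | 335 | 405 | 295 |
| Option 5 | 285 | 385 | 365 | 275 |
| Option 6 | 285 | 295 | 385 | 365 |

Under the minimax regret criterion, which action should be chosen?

Option 2

Column bests: θ=385, φ=385, ψ=415, ω=395.
Option 1 regrets: 90, 90, 0, 0 → max 90
Option 2 regrets: 50, 80, 20, 30 → max 80
Option 3 regrets: 0, 100, 20, 40 → max 100
Option 4 regrets: 10, 50, 10, 100 → max 100
Option 5 regrets: 100, 0, 50, 120 → max 120
Option 6 regrets: 100, 90, 30, 30 → max 100
Smallest max regret = 80 → Option 2.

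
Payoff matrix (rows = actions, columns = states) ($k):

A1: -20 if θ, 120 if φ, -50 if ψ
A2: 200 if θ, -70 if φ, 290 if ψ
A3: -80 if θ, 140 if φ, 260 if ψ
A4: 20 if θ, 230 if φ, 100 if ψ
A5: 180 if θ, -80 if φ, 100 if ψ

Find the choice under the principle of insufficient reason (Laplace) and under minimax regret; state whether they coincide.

laplace → A2; minimax regret → A4 (disagree)

Row averages: A1=50/3, A2=140, A3=320/3, A4=350/3, A5=200/3
Highest average = 140 → A2.
Column bests: θ=200, φ=230, ψ=290.
A1 regrets: 220, 110, 340 → max 340
A2 regrets: 0, 300, 0 → max 300
A3 regrets: 280, 90, 30 → max 280
A4 regrets: 180, 0, 190 → max 190
A5 regrets: 20, 310, 190 → max 310
Smallest max regret = 190 → A4.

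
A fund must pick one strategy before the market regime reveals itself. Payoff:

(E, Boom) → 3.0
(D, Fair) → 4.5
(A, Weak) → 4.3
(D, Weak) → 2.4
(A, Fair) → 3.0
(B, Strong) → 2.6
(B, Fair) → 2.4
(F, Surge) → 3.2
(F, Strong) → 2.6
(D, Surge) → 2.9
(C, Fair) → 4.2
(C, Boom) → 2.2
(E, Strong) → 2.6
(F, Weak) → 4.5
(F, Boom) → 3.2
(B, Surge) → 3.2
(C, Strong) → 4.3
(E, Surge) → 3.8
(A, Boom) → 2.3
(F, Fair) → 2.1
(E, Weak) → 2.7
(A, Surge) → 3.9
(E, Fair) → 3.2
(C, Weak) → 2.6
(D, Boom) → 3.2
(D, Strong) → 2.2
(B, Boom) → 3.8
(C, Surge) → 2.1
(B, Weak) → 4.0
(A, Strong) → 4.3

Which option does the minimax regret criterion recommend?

A

Column bests: Weak=4.5, Fair=4.5, Strong=4.3, Boom=3.8, Surge=3.9.
A regrets: 0.2, 1.5, 0.0, 1.5, 0.0 → max 1.5
B regrets: 0.5, 2.1, 1.7, 0.0, 0.7 → max 2.1
C regrets: 1.9, 0.3, 0.0, 1.6, 1.8 → max 1.9
D regrets: 2.1, 0.0, 2.1, 0.6, 1.0 → max 2.1
E regrets: 1.8, 1.3, 1.7, 0.8, 0.1 → max 1.8
F regrets: 0.0, 2.4, 1.7, 0.6, 0.7 → max 2.4
Smallest max regret = 1.5 → A.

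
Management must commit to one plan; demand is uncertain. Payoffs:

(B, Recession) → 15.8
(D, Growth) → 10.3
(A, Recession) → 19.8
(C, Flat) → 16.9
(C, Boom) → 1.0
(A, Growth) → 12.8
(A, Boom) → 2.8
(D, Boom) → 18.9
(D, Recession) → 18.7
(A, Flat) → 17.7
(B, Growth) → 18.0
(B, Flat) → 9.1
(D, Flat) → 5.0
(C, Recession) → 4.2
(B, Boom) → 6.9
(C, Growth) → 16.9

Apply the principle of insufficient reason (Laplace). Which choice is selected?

Row averages: A=13.275, B=12.45, C=9.75, D=13.225
Highest average = 13.275 → A.

A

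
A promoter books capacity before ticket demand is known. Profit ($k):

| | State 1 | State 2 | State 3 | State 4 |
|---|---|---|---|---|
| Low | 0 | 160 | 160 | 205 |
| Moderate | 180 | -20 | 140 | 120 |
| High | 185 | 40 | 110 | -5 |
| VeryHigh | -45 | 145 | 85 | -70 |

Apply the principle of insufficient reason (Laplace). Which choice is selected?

Row averages: Low=131.25, Moderate=105, High=82.5, VeryHigh=28.75
Highest average = 131.25 → Low.

Low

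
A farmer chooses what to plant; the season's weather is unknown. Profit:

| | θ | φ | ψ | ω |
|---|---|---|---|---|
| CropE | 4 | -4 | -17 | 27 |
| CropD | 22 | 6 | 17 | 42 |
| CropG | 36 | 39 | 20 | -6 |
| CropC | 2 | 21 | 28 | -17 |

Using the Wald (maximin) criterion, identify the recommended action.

CropD

Row minima: CropE=-17, CropD=6, CropG=-6, CropC=-17
Best worst-case = 6 → CropD.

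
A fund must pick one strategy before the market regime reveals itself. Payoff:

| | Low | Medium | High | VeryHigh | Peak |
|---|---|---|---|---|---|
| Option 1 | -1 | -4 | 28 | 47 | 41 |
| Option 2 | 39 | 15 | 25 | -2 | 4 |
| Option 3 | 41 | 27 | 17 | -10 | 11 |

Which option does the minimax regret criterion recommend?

Option 1

Column bests: Low=41, Medium=27, High=28, VeryHigh=47, Peak=41.
Option 1 regrets: 42, 31, 0, 0, 0 → max 42
Option 2 regrets: 2, 12, 3, 49, 37 → max 49
Option 3 regrets: 0, 0, 11, 57, 30 → max 57
Smallest max regret = 42 → Option 1.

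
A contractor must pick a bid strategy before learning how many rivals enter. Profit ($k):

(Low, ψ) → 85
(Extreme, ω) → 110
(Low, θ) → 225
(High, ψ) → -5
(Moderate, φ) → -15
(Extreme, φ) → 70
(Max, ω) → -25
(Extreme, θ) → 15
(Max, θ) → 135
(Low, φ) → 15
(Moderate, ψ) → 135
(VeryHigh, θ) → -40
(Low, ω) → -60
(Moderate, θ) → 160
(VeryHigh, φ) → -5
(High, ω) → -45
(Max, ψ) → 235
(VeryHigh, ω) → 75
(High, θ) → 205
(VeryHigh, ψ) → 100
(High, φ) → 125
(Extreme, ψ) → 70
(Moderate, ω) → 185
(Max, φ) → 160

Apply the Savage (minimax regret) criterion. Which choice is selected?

Column bests: θ=225, φ=160, ψ=235, ω=185.
Low regrets: 0, 145, 150, 245 → max 245
Moderate regrets: 65, 175, 100, 0 → max 175
High regrets: 20, 35, 240, 230 → max 240
VeryHigh regrets: 265, 165, 135, 110 → max 265
Extreme regrets: 210, 90, 165, 75 → max 210
Max regrets: 90, 0, 0, 210 → max 210
Smallest max regret = 175 → Moderate.

Moderate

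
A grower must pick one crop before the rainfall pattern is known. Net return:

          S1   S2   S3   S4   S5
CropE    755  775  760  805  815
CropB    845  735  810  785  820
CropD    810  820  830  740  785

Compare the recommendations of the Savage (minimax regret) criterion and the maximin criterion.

Column bests: S1=845, S2=820, S3=830, S4=805, S5=820.
CropE regrets: 90, 45, 70, 0, 5 → max 90
CropB regrets: 0, 85, 20, 20, 0 → max 85
CropD regrets: 35, 0, 0, 65, 35 → max 65
Smallest max regret = 65 → CropD.
Row minima: CropE=755, CropB=735, CropD=740
Best worst-case = 755 → CropE.

minimax regret → CropD; maximin → CropE (disagree)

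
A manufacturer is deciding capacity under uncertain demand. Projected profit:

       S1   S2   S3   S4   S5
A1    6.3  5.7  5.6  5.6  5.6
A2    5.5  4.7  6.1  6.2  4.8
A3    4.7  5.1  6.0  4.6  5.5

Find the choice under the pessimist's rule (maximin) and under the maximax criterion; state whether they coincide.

Row minima: A1=5.6, A2=4.7, A3=4.6
Best worst-case = 5.6 → A1.
Row maxima: A1=6.3, A2=6.2, A3=6.0
Best best-case = 6.3 → A1.

maximin → A1; maximax → A1 (agree)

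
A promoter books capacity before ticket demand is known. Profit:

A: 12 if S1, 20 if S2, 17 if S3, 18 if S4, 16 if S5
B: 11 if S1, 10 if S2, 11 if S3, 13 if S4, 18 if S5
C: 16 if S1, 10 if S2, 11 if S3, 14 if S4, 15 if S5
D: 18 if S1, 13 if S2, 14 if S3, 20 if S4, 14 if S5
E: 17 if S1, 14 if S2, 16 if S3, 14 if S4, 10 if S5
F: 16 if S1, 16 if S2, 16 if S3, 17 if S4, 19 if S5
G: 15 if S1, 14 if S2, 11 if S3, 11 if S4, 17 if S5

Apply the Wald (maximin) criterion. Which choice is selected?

F

Row minima: A=12, B=10, C=10, D=13, E=10, F=16, G=11
Best worst-case = 16 → F.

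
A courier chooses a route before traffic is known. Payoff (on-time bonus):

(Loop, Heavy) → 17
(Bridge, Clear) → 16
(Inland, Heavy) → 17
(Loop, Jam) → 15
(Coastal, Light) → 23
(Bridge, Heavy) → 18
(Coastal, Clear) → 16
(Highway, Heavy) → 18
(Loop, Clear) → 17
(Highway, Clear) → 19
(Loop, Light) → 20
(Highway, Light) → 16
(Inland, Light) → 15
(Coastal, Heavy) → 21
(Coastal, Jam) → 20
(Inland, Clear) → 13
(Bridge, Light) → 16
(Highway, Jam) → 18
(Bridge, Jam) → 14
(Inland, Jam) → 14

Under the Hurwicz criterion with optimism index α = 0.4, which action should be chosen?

Highway: 0.4·19 + 0.6·16 = 17.2
Bridge: 0.4·18 + 0.6·14 = 15.6
Inland: 0.4·17 + 0.6·13 = 14.6
Coastal: 0.4·23 + 0.6·16 = 18.8
Loop: 0.4·20 + 0.6·15 = 17
Highest Hurwicz score = 18.8 → Coastal.

Coastal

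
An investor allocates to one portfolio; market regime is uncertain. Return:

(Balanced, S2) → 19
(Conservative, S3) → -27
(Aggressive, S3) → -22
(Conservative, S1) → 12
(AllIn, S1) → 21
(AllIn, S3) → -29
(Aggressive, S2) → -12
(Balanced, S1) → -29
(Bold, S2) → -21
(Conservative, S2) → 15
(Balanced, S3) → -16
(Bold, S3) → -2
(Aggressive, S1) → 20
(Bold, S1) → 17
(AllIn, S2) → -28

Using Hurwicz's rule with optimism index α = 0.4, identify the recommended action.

Aggressive

Conservative: 0.4·15 + 0.6·(-27) = -10.2
Balanced: 0.4·19 + 0.6·(-29) = -9.8
Aggressive: 0.4·20 + 0.6·(-22) = -5.2
Bold: 0.4·17 + 0.6·(-21) = -5.8
AllIn: 0.4·21 + 0.6·(-29) = -9
Highest Hurwicz score = -5.2 → Aggressive.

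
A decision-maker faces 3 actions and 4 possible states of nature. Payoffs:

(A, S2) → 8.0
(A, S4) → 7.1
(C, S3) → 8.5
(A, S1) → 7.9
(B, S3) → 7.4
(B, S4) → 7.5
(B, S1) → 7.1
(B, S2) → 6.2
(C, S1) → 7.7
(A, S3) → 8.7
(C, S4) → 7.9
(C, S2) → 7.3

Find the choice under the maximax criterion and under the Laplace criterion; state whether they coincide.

Row maxima: A=8.7, B=7.5, C=8.5
Best best-case = 8.7 → A.
Row averages: A=7.925, B=7.05, C=7.85
Highest average = 7.925 → A.

maximax → A; laplace → A (agree)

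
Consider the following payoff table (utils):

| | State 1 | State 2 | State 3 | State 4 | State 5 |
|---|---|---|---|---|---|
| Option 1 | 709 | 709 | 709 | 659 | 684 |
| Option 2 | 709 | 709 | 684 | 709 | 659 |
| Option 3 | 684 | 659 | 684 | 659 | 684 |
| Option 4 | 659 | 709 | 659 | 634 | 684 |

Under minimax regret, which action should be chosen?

Option 2

Column bests: State 1=709, State 2=709, State 3=709, State 4=709, State 5=684.
Option 1 regrets: 0, 0, 0, 50, 0 → max 50
Option 2 regrets: 0, 0, 25, 0, 25 → max 25
Option 3 regrets: 25, 50, 25, 50, 0 → max 50
Option 4 regrets: 50, 0, 50, 75, 0 → max 75
Smallest max regret = 25 → Option 2.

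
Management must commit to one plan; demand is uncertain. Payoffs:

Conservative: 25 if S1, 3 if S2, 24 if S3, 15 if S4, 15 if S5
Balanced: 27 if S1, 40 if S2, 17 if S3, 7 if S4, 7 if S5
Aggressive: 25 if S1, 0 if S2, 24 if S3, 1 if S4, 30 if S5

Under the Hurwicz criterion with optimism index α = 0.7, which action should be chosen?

Conservative: 0.7·25 + 0.3·3 = 18.4
Balanced: 0.7·40 + 0.3·7 = 30.1
Aggressive: 0.7·30 + 0.3·0 = 21
Highest Hurwicz score = 30.1 → Balanced.

Balanced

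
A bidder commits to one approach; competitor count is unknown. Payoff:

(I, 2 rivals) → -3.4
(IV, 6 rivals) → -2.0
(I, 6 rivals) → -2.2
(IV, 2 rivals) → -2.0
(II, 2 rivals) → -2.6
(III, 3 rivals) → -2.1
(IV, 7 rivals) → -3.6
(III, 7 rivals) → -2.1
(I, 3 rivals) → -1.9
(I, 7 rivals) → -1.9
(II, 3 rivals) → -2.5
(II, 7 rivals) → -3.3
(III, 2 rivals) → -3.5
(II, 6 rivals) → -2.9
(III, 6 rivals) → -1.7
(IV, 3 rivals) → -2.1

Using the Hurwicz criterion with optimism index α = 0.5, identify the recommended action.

III

I: 0.5·(-1.9) + 0.5·(-3.4) = -2.65
II: 0.5·(-2.5) + 0.5·(-3.3) = -2.9
III: 0.5·(-1.7) + 0.5·(-3.5) = -2.6
IV: 0.5·(-2.0) + 0.5·(-3.6) = -2.8
Highest Hurwicz score = -2.6 → III.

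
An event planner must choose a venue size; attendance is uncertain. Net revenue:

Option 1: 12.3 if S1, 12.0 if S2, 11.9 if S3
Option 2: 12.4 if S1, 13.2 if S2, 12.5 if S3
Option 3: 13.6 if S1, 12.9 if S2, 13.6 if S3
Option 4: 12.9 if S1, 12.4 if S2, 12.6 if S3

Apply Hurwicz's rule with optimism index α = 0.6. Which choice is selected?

Option 3

Option 1: 0.6·12.3 + 0.4·11.9 = 12.14
Option 2: 0.6·13.2 + 0.4·12.4 = 12.88
Option 3: 0.6·13.6 + 0.4·12.9 = 13.32
Option 4: 0.6·12.9 + 0.4·12.4 = 12.7
Highest Hurwicz score = 13.32 → Option 3.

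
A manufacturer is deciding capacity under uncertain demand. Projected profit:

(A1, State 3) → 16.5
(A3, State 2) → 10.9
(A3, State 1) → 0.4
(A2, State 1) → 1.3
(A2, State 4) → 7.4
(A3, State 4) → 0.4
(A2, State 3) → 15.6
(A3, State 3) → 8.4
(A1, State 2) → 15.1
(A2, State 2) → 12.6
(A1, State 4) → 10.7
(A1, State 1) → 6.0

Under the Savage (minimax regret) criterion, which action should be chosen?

A1

Column bests: State 1=6.0, State 2=15.1, State 3=16.5, State 4=10.7.
A1 regrets: 0.0, 0.0, 0.0, 0.0 → max 0.0
A2 regrets: 4.7, 2.5, 0.9, 3.3 → max 4.7
A3 regrets: 5.6, 4.2, 8.1, 10.3 → max 10.3
Smallest max regret = 0.0 → A1.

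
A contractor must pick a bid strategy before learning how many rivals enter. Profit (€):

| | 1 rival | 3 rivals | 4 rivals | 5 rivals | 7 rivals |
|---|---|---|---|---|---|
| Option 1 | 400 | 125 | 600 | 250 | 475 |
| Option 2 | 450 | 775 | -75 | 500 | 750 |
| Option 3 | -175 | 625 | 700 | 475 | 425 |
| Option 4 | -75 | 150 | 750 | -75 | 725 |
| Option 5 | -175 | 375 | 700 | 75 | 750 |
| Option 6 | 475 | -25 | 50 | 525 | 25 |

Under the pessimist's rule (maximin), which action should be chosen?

Option 1

Row minima: Option 1=125, Option 2=-75, Option 3=-175, Option 4=-75, Option 5=-175, Option 6=-25
Best worst-case = 125 → Option 1.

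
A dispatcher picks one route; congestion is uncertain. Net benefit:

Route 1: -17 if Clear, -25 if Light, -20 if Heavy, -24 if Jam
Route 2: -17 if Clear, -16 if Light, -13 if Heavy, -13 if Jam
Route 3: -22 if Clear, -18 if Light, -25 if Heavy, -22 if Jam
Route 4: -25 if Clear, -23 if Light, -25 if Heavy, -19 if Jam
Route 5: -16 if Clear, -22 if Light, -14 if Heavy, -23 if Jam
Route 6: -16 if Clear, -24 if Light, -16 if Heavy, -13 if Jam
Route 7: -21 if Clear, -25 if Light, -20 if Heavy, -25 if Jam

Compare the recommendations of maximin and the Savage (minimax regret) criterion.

Row minima: Route 1=-25, Route 2=-17, Route 3=-25, Route 4=-25, Route 5=-23, Route 6=-24, Route 7=-25
Best worst-case = -17 → Route 2.
Column bests: Clear=-16, Light=-16, Heavy=-13, Jam=-13.
Route 1 regrets: 1, 9, 7, 11 → max 11
Route 2 regrets: 1, 0, 0, 0 → max 1
Route 3 regrets: 6, 2, 12, 9 → max 12
Route 4 regrets: 9, 7, 12, 6 → max 12
Route 5 regrets: 0, 6, 1, 10 → max 10
Route 6 regrets: 0, 8, 3, 0 → max 8
Route 7 regrets: 5, 9, 7, 12 → max 12
Smallest max regret = 1 → Route 2.

maximin → Route 2; minimax regret → Route 2 (agree)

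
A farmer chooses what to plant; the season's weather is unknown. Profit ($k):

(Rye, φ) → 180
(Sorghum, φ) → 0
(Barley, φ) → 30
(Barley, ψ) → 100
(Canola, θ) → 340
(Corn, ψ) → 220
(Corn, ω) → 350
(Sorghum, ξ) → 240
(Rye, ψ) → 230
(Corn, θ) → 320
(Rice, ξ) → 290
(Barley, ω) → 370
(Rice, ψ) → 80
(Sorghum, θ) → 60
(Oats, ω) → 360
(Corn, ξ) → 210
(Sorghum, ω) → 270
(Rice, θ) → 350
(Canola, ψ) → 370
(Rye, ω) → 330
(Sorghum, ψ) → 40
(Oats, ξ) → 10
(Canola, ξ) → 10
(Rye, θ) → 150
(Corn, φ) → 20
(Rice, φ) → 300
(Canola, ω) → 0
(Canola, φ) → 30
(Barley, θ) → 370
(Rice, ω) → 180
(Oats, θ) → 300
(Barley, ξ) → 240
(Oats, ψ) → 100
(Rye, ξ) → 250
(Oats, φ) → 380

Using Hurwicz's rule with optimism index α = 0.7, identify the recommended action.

Rye: 0.7·330 + 0.3·150 = 276
Canola: 0.7·370 + 0.3·0 = 259
Oats: 0.7·380 + 0.3·10 = 269
Sorghum: 0.7·270 + 0.3·0 = 189
Barley: 0.7·370 + 0.3·30 = 268
Rice: 0.7·350 + 0.3·80 = 269
Corn: 0.7·350 + 0.3·20 = 251
Highest Hurwicz score = 276 → Rye.

Rye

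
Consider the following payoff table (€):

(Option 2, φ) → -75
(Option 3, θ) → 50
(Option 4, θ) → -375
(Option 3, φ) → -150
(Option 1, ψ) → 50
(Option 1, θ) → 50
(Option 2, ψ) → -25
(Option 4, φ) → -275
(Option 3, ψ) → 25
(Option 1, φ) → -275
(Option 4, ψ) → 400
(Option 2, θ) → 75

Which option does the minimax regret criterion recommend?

Column bests: θ=75, φ=-75, ψ=400.
Option 1 regrets: 25, 200, 350 → max 350
Option 2 regrets: 0, 0, 425 → max 425
Option 3 regrets: 25, 75, 375 → max 375
Option 4 regrets: 450, 200, 0 → max 450
Smallest max regret = 350 → Option 1.

Option 1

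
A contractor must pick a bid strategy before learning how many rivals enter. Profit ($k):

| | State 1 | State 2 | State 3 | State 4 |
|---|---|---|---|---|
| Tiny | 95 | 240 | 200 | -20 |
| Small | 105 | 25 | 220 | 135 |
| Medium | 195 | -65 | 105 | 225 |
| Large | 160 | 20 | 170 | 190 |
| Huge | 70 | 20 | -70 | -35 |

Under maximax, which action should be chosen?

Row maxima: Tiny=240, Small=220, Medium=225, Large=190, Huge=70
Best best-case = 240 → Tiny.

Tiny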